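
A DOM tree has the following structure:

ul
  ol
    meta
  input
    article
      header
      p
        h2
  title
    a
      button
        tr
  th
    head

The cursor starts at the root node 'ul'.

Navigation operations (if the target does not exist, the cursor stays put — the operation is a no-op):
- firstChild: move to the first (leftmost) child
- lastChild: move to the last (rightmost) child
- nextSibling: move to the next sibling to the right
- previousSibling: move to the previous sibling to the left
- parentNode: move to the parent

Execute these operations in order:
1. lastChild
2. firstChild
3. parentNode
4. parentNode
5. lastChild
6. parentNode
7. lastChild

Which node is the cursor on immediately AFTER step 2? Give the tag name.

After 1 (lastChild): th
After 2 (firstChild): head

Answer: head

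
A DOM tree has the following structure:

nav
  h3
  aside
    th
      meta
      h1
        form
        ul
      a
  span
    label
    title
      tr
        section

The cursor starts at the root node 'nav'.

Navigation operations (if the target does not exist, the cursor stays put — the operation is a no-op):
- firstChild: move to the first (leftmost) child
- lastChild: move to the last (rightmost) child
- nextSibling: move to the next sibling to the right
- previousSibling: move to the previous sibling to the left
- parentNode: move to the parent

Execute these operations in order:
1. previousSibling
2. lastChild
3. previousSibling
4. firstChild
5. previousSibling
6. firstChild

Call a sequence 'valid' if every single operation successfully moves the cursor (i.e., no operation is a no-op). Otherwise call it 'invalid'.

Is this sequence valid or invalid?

Answer: invalid

Derivation:
After 1 (previousSibling): nav (no-op, stayed)
After 2 (lastChild): span
After 3 (previousSibling): aside
After 4 (firstChild): th
After 5 (previousSibling): th (no-op, stayed)
After 6 (firstChild): meta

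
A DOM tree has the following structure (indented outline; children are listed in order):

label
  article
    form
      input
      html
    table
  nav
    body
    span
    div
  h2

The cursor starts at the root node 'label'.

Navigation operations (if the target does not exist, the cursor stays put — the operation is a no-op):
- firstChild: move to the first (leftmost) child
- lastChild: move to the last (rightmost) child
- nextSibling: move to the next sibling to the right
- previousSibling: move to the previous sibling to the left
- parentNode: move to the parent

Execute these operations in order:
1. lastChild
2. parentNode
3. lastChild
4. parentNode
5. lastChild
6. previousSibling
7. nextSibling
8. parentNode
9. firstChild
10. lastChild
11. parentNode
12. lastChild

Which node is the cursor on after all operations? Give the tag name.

Answer: table

Derivation:
After 1 (lastChild): h2
After 2 (parentNode): label
After 3 (lastChild): h2
After 4 (parentNode): label
After 5 (lastChild): h2
After 6 (previousSibling): nav
After 7 (nextSibling): h2
After 8 (parentNode): label
After 9 (firstChild): article
After 10 (lastChild): table
After 11 (parentNode): article
After 12 (lastChild): table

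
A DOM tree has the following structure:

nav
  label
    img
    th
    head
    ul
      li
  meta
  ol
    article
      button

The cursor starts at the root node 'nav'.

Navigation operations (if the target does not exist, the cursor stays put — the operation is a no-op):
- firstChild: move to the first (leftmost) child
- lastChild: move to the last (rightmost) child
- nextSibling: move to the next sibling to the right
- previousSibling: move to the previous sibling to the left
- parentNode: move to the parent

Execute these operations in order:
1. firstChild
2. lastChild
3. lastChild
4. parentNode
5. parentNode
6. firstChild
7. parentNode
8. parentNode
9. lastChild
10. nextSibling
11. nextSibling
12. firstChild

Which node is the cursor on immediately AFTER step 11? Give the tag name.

Answer: ol

Derivation:
After 1 (firstChild): label
After 2 (lastChild): ul
After 3 (lastChild): li
After 4 (parentNode): ul
After 5 (parentNode): label
After 6 (firstChild): img
After 7 (parentNode): label
After 8 (parentNode): nav
After 9 (lastChild): ol
After 10 (nextSibling): ol (no-op, stayed)
After 11 (nextSibling): ol (no-op, stayed)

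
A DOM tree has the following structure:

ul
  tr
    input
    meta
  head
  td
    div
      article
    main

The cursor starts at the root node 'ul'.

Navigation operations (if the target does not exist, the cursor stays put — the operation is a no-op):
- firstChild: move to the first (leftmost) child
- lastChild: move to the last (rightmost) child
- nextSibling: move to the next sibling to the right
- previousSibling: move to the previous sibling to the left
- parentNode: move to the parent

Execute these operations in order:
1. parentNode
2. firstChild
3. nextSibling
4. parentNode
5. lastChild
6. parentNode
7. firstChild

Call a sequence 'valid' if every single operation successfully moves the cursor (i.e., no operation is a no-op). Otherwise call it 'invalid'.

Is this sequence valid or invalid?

Answer: invalid

Derivation:
After 1 (parentNode): ul (no-op, stayed)
After 2 (firstChild): tr
After 3 (nextSibling): head
After 4 (parentNode): ul
After 5 (lastChild): td
After 6 (parentNode): ul
After 7 (firstChild): tr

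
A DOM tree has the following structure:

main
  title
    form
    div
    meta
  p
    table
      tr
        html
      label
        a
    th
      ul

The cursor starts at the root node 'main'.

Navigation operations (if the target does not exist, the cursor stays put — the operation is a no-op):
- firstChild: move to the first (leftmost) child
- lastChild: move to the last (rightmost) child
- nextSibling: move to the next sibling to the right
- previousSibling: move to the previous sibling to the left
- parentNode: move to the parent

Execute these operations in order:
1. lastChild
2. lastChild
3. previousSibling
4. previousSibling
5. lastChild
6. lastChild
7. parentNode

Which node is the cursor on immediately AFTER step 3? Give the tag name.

Answer: table

Derivation:
After 1 (lastChild): p
After 2 (lastChild): th
After 3 (previousSibling): table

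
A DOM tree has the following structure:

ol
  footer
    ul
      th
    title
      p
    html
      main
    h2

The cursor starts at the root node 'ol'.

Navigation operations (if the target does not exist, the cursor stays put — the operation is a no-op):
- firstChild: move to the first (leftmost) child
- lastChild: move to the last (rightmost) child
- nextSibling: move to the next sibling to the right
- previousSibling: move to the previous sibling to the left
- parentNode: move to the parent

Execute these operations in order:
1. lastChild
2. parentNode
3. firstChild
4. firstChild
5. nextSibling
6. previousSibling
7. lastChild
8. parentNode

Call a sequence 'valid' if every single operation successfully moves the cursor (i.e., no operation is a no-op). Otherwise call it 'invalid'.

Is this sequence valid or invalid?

Answer: valid

Derivation:
After 1 (lastChild): footer
After 2 (parentNode): ol
After 3 (firstChild): footer
After 4 (firstChild): ul
After 5 (nextSibling): title
After 6 (previousSibling): ul
After 7 (lastChild): th
After 8 (parentNode): ul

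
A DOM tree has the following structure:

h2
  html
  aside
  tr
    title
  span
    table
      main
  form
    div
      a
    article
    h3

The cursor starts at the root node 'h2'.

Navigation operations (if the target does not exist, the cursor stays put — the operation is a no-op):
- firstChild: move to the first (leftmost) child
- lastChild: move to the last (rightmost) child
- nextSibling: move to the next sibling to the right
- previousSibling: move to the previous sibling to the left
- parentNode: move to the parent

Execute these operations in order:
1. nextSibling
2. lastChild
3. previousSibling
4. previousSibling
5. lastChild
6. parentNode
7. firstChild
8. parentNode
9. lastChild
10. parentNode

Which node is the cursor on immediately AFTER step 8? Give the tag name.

After 1 (nextSibling): h2 (no-op, stayed)
After 2 (lastChild): form
After 3 (previousSibling): span
After 4 (previousSibling): tr
After 5 (lastChild): title
After 6 (parentNode): tr
After 7 (firstChild): title
After 8 (parentNode): tr

Answer: tr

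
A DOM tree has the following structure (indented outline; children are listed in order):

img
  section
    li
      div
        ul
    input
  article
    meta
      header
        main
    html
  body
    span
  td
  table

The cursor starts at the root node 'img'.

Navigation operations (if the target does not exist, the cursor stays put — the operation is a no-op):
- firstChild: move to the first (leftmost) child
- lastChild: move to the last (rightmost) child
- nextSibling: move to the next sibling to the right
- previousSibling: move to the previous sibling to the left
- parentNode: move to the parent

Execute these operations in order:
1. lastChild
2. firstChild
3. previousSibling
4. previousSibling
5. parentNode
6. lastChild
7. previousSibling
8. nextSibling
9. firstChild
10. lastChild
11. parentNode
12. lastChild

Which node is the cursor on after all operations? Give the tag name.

Answer: table

Derivation:
After 1 (lastChild): table
After 2 (firstChild): table (no-op, stayed)
After 3 (previousSibling): td
After 4 (previousSibling): body
After 5 (parentNode): img
After 6 (lastChild): table
After 7 (previousSibling): td
After 8 (nextSibling): table
After 9 (firstChild): table (no-op, stayed)
After 10 (lastChild): table (no-op, stayed)
After 11 (parentNode): img
After 12 (lastChild): table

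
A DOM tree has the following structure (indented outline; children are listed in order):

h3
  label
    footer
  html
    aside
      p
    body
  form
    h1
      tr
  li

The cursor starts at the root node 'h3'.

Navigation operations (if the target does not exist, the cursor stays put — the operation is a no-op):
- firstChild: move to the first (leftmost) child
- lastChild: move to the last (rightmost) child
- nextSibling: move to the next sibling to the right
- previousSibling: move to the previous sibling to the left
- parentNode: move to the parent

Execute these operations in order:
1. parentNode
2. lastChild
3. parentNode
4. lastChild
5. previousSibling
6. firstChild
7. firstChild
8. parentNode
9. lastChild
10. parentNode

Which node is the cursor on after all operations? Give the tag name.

Answer: h1

Derivation:
After 1 (parentNode): h3 (no-op, stayed)
After 2 (lastChild): li
After 3 (parentNode): h3
After 4 (lastChild): li
After 5 (previousSibling): form
After 6 (firstChild): h1
After 7 (firstChild): tr
After 8 (parentNode): h1
After 9 (lastChild): tr
After 10 (parentNode): h1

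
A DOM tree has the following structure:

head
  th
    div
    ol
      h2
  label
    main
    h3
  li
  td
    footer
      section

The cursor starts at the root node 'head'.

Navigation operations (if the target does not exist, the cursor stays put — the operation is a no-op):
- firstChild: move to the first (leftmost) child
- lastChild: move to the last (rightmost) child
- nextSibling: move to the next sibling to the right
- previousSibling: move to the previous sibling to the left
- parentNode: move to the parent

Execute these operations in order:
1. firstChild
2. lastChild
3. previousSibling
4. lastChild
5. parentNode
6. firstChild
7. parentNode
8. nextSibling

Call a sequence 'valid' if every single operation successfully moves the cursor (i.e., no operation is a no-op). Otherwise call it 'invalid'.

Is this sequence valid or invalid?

Answer: invalid

Derivation:
After 1 (firstChild): th
After 2 (lastChild): ol
After 3 (previousSibling): div
After 4 (lastChild): div (no-op, stayed)
After 5 (parentNode): th
After 6 (firstChild): div
After 7 (parentNode): th
After 8 (nextSibling): label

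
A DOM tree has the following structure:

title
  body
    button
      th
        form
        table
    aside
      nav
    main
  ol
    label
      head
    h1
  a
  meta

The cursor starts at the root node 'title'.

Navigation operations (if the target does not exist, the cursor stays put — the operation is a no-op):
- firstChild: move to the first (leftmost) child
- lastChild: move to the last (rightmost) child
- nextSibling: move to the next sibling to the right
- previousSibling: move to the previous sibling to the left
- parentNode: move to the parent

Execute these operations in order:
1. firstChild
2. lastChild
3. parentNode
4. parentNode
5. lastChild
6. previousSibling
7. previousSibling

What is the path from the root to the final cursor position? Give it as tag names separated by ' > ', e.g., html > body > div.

Answer: title > ol

Derivation:
After 1 (firstChild): body
After 2 (lastChild): main
After 3 (parentNode): body
After 4 (parentNode): title
After 5 (lastChild): meta
After 6 (previousSibling): a
After 7 (previousSibling): ol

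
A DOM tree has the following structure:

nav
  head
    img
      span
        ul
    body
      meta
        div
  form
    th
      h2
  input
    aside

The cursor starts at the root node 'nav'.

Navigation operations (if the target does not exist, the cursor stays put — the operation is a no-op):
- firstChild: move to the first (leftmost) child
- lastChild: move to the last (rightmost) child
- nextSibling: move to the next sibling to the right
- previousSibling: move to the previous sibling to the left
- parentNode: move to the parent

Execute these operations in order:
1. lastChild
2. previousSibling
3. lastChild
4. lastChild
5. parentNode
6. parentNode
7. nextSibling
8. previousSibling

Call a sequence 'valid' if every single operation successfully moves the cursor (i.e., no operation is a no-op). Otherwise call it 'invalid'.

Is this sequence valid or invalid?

After 1 (lastChild): input
After 2 (previousSibling): form
After 3 (lastChild): th
After 4 (lastChild): h2
After 5 (parentNode): th
After 6 (parentNode): form
After 7 (nextSibling): input
After 8 (previousSibling): form

Answer: valid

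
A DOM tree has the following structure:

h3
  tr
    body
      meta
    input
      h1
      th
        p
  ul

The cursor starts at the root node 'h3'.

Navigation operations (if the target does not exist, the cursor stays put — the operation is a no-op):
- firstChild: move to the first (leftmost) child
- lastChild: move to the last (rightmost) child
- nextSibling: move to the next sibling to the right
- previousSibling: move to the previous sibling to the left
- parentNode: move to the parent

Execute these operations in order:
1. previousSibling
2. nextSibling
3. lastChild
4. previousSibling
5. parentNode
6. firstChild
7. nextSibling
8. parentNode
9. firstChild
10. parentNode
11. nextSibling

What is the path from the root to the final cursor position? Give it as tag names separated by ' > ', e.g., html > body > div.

Answer: h3

Derivation:
After 1 (previousSibling): h3 (no-op, stayed)
After 2 (nextSibling): h3 (no-op, stayed)
After 3 (lastChild): ul
After 4 (previousSibling): tr
After 5 (parentNode): h3
After 6 (firstChild): tr
After 7 (nextSibling): ul
After 8 (parentNode): h3
After 9 (firstChild): tr
After 10 (parentNode): h3
After 11 (nextSibling): h3 (no-op, stayed)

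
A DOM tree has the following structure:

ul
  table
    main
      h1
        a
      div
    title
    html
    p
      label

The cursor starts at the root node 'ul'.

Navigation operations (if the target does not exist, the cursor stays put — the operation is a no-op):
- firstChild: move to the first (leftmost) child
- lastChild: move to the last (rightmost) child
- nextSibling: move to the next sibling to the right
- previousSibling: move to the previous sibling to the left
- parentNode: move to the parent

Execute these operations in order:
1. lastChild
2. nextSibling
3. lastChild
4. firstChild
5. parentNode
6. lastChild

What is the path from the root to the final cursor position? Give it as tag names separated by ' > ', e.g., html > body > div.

After 1 (lastChild): table
After 2 (nextSibling): table (no-op, stayed)
After 3 (lastChild): p
After 4 (firstChild): label
After 5 (parentNode): p
After 6 (lastChild): label

Answer: ul > table > p > label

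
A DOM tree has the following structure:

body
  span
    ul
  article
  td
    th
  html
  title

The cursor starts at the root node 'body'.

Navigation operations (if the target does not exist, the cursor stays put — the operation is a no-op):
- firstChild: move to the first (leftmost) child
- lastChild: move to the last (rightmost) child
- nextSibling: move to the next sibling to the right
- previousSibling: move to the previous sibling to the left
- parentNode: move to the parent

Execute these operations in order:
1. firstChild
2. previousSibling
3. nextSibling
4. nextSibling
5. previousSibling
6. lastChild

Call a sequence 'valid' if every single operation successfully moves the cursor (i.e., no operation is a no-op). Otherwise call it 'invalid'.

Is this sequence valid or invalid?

Answer: invalid

Derivation:
After 1 (firstChild): span
After 2 (previousSibling): span (no-op, stayed)
After 3 (nextSibling): article
After 4 (nextSibling): td
After 5 (previousSibling): article
After 6 (lastChild): article (no-op, stayed)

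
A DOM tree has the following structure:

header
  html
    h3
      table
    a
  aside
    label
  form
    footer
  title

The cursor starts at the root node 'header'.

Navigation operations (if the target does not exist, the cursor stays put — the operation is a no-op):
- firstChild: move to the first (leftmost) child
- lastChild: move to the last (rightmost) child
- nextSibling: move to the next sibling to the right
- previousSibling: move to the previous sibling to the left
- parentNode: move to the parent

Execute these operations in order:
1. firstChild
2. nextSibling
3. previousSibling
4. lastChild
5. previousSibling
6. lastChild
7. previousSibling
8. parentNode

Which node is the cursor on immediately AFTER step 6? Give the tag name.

After 1 (firstChild): html
After 2 (nextSibling): aside
After 3 (previousSibling): html
After 4 (lastChild): a
After 5 (previousSibling): h3
After 6 (lastChild): table

Answer: table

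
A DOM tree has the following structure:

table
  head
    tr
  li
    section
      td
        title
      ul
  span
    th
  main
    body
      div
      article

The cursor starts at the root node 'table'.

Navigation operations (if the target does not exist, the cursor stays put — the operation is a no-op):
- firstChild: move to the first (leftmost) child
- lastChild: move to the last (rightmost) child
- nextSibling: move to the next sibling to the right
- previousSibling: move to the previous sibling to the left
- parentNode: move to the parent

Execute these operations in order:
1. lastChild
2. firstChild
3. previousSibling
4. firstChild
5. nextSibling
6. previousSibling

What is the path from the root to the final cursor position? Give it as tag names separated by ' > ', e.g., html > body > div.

After 1 (lastChild): main
After 2 (firstChild): body
After 3 (previousSibling): body (no-op, stayed)
After 4 (firstChild): div
After 5 (nextSibling): article
After 6 (previousSibling): div

Answer: table > main > body > div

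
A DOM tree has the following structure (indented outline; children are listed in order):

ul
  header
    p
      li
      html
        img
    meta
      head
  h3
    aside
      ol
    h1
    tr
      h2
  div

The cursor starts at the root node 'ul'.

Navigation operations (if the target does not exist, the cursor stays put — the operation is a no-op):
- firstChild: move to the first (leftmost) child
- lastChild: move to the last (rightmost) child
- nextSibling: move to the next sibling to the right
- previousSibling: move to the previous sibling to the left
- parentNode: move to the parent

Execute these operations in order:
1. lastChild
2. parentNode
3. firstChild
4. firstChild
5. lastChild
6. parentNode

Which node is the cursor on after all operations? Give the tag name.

After 1 (lastChild): div
After 2 (parentNode): ul
After 3 (firstChild): header
After 4 (firstChild): p
After 5 (lastChild): html
After 6 (parentNode): p

Answer: p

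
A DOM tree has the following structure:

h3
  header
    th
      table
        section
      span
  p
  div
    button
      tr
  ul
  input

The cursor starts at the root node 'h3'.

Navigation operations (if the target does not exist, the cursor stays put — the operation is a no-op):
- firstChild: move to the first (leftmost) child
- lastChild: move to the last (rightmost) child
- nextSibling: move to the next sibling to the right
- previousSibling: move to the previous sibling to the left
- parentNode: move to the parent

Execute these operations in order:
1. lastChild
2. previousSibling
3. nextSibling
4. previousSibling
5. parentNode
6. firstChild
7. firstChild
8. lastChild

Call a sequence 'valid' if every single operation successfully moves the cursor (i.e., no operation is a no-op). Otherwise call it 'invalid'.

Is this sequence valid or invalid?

After 1 (lastChild): input
After 2 (previousSibling): ul
After 3 (nextSibling): input
After 4 (previousSibling): ul
After 5 (parentNode): h3
After 6 (firstChild): header
After 7 (firstChild): th
After 8 (lastChild): span

Answer: valid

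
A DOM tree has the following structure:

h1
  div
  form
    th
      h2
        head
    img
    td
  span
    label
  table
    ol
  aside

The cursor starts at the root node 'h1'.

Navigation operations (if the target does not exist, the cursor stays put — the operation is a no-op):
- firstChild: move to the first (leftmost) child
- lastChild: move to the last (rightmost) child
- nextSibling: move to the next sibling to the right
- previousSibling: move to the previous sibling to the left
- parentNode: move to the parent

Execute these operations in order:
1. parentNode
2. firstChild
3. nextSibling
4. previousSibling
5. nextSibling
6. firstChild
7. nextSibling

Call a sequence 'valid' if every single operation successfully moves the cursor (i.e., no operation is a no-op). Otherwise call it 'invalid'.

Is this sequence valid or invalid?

Answer: invalid

Derivation:
After 1 (parentNode): h1 (no-op, stayed)
After 2 (firstChild): div
After 3 (nextSibling): form
After 4 (previousSibling): div
After 5 (nextSibling): form
After 6 (firstChild): th
After 7 (nextSibling): img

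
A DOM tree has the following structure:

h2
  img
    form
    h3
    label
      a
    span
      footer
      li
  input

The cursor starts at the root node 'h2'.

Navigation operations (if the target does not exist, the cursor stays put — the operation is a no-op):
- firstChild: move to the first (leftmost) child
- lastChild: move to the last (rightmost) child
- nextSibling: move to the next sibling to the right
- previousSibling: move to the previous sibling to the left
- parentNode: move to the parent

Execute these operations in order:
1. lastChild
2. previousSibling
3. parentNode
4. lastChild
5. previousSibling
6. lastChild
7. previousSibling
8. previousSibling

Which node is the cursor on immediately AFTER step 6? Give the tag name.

Answer: span

Derivation:
After 1 (lastChild): input
After 2 (previousSibling): img
After 3 (parentNode): h2
After 4 (lastChild): input
After 5 (previousSibling): img
After 6 (lastChild): span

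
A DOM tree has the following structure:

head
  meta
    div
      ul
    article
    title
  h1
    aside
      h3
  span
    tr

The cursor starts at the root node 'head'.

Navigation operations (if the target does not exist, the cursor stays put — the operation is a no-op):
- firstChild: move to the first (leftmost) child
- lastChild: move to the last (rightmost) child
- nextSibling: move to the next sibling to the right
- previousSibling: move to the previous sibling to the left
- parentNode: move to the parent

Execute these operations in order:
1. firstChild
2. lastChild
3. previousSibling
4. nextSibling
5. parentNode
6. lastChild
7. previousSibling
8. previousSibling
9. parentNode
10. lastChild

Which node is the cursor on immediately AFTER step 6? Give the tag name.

Answer: title

Derivation:
After 1 (firstChild): meta
After 2 (lastChild): title
After 3 (previousSibling): article
After 4 (nextSibling): title
After 5 (parentNode): meta
After 6 (lastChild): title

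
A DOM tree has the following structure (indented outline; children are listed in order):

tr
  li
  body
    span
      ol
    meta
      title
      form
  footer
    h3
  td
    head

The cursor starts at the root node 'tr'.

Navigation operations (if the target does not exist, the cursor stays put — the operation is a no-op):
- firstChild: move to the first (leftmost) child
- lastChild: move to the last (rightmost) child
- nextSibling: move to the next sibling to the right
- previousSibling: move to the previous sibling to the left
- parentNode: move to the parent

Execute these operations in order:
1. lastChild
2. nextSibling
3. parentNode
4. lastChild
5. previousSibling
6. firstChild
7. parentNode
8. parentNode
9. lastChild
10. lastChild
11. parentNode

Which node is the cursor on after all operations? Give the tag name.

Answer: td

Derivation:
After 1 (lastChild): td
After 2 (nextSibling): td (no-op, stayed)
After 3 (parentNode): tr
After 4 (lastChild): td
After 5 (previousSibling): footer
After 6 (firstChild): h3
After 7 (parentNode): footer
After 8 (parentNode): tr
After 9 (lastChild): td
After 10 (lastChild): head
After 11 (parentNode): td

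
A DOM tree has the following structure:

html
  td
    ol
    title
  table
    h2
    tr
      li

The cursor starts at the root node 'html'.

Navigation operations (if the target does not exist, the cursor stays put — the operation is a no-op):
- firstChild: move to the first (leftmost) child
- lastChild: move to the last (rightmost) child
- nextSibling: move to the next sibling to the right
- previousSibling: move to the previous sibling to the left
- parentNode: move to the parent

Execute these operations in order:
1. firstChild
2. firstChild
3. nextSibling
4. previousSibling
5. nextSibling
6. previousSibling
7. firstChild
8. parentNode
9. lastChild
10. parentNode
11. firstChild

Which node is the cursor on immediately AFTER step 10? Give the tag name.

Answer: td

Derivation:
After 1 (firstChild): td
After 2 (firstChild): ol
After 3 (nextSibling): title
After 4 (previousSibling): ol
After 5 (nextSibling): title
After 6 (previousSibling): ol
After 7 (firstChild): ol (no-op, stayed)
After 8 (parentNode): td
After 9 (lastChild): title
After 10 (parentNode): td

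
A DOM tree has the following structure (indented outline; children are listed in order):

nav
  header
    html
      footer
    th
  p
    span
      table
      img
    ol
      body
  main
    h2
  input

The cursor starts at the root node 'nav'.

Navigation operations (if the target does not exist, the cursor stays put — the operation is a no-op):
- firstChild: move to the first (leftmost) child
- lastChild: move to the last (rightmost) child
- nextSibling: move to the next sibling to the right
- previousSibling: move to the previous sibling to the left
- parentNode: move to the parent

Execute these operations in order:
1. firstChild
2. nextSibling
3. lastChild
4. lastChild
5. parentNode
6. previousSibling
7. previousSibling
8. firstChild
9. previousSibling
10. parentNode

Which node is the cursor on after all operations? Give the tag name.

Answer: span

Derivation:
After 1 (firstChild): header
After 2 (nextSibling): p
After 3 (lastChild): ol
After 4 (lastChild): body
After 5 (parentNode): ol
After 6 (previousSibling): span
After 7 (previousSibling): span (no-op, stayed)
After 8 (firstChild): table
After 9 (previousSibling): table (no-op, stayed)
After 10 (parentNode): span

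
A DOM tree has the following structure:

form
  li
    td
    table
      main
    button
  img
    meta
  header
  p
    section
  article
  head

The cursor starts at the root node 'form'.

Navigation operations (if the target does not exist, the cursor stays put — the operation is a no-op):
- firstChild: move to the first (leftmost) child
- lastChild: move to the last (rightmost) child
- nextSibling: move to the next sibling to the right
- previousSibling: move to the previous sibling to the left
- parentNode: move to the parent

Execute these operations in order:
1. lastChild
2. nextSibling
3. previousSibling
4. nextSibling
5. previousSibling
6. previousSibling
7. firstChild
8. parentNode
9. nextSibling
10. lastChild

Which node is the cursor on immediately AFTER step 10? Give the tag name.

Answer: article

Derivation:
After 1 (lastChild): head
After 2 (nextSibling): head (no-op, stayed)
After 3 (previousSibling): article
After 4 (nextSibling): head
After 5 (previousSibling): article
After 6 (previousSibling): p
After 7 (firstChild): section
After 8 (parentNode): p
After 9 (nextSibling): article
After 10 (lastChild): article (no-op, stayed)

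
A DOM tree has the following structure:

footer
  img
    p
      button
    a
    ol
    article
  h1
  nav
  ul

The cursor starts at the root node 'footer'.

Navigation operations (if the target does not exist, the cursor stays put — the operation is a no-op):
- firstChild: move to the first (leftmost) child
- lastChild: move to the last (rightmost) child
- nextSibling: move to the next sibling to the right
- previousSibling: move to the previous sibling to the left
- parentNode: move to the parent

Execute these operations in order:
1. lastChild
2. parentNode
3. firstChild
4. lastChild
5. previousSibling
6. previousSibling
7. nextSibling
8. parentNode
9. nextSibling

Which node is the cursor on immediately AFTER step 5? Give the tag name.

After 1 (lastChild): ul
After 2 (parentNode): footer
After 3 (firstChild): img
After 4 (lastChild): article
After 5 (previousSibling): ol

Answer: ol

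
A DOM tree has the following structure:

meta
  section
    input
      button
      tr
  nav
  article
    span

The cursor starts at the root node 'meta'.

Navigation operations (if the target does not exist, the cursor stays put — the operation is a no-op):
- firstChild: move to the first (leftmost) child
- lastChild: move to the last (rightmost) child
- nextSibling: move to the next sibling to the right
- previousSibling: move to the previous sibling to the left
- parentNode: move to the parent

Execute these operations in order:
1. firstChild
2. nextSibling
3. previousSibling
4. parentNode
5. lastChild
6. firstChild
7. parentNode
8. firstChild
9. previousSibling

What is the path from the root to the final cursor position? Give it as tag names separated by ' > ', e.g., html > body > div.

Answer: meta > article > span

Derivation:
After 1 (firstChild): section
After 2 (nextSibling): nav
After 3 (previousSibling): section
After 4 (parentNode): meta
After 5 (lastChild): article
After 6 (firstChild): span
After 7 (parentNode): article
After 8 (firstChild): span
After 9 (previousSibling): span (no-op, stayed)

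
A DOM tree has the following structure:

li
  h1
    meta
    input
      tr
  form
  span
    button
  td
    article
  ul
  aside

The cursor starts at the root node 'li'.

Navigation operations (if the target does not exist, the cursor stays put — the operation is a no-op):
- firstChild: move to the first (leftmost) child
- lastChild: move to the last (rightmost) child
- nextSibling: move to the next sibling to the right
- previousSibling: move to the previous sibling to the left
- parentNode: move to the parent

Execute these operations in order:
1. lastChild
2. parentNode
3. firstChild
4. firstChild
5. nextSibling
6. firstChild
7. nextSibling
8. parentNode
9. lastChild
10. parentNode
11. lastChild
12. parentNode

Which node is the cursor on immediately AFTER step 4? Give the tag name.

After 1 (lastChild): aside
After 2 (parentNode): li
After 3 (firstChild): h1
After 4 (firstChild): meta

Answer: meta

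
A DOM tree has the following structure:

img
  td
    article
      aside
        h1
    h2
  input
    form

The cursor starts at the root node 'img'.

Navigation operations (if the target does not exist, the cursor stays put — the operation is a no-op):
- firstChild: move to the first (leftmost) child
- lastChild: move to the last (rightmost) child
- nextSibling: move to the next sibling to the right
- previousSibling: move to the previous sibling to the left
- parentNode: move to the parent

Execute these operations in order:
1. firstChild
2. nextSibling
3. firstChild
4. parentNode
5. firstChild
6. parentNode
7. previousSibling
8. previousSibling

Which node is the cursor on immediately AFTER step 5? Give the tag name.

Answer: form

Derivation:
After 1 (firstChild): td
After 2 (nextSibling): input
After 3 (firstChild): form
After 4 (parentNode): input
After 5 (firstChild): form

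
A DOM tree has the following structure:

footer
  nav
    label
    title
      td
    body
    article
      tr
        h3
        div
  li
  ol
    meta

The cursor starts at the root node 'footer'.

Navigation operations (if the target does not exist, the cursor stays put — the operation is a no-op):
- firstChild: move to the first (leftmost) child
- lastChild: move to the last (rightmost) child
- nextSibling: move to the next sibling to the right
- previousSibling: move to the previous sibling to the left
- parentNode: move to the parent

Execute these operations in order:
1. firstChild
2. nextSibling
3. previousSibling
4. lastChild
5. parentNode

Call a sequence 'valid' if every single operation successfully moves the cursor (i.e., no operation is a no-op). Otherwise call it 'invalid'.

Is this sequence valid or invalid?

Answer: valid

Derivation:
After 1 (firstChild): nav
After 2 (nextSibling): li
After 3 (previousSibling): nav
After 4 (lastChild): article
After 5 (parentNode): nav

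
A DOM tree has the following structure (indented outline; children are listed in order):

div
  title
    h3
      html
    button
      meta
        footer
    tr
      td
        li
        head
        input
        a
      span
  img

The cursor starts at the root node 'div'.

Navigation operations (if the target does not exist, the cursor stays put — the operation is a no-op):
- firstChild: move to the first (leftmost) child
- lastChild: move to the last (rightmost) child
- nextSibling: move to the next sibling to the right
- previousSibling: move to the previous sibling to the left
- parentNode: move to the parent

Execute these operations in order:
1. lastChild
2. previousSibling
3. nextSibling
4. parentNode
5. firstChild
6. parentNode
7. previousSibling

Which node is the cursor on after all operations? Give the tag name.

After 1 (lastChild): img
After 2 (previousSibling): title
After 3 (nextSibling): img
After 4 (parentNode): div
After 5 (firstChild): title
After 6 (parentNode): div
After 7 (previousSibling): div (no-op, stayed)

Answer: div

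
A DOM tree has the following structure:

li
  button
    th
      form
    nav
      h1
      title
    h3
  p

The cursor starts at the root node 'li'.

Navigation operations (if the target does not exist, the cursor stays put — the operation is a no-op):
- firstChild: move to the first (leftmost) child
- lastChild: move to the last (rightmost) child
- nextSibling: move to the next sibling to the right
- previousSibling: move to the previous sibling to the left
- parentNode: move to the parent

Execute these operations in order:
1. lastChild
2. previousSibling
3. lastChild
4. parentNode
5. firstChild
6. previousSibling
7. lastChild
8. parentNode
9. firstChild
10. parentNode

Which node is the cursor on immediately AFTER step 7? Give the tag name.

After 1 (lastChild): p
After 2 (previousSibling): button
After 3 (lastChild): h3
After 4 (parentNode): button
After 5 (firstChild): th
After 6 (previousSibling): th (no-op, stayed)
After 7 (lastChild): form

Answer: form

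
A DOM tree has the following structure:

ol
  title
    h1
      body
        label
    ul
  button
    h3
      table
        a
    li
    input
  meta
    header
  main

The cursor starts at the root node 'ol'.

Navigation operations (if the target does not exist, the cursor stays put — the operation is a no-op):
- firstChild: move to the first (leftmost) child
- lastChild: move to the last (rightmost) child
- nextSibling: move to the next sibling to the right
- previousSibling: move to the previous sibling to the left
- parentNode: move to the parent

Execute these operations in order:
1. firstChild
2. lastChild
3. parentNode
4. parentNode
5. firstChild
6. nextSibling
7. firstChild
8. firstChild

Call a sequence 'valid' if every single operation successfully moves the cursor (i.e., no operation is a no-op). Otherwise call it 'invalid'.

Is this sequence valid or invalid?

Answer: valid

Derivation:
After 1 (firstChild): title
After 2 (lastChild): ul
After 3 (parentNode): title
After 4 (parentNode): ol
After 5 (firstChild): title
After 6 (nextSibling): button
After 7 (firstChild): h3
After 8 (firstChild): table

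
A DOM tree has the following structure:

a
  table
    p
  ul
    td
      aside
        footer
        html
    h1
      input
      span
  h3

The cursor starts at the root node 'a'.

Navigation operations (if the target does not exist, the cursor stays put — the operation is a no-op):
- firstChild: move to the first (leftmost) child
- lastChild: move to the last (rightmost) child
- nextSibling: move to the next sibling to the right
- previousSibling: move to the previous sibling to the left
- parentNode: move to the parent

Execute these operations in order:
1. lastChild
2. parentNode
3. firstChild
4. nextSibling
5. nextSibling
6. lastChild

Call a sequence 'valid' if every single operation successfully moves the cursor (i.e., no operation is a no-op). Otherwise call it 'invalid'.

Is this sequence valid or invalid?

Answer: invalid

Derivation:
After 1 (lastChild): h3
After 2 (parentNode): a
After 3 (firstChild): table
After 4 (nextSibling): ul
After 5 (nextSibling): h3
After 6 (lastChild): h3 (no-op, stayed)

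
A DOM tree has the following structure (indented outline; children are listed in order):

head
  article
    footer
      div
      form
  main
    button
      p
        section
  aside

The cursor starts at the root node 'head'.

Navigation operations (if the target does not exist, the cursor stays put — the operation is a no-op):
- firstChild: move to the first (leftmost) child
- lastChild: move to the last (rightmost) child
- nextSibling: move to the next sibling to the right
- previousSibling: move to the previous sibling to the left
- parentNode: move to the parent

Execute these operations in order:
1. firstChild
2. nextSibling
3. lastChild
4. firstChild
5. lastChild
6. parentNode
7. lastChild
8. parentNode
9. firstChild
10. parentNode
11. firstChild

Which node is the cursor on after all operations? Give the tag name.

Answer: section

Derivation:
After 1 (firstChild): article
After 2 (nextSibling): main
After 3 (lastChild): button
After 4 (firstChild): p
After 5 (lastChild): section
After 6 (parentNode): p
After 7 (lastChild): section
After 8 (parentNode): p
After 9 (firstChild): section
After 10 (parentNode): p
After 11 (firstChild): section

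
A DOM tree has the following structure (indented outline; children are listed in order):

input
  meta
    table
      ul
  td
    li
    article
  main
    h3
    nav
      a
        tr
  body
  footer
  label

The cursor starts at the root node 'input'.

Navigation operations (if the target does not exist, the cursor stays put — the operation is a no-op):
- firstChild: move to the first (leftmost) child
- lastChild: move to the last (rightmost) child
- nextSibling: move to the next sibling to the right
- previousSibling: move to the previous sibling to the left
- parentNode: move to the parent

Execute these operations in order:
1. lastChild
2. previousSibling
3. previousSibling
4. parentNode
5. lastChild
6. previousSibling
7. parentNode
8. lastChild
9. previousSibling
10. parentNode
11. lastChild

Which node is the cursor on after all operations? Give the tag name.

Answer: label

Derivation:
After 1 (lastChild): label
After 2 (previousSibling): footer
After 3 (previousSibling): body
After 4 (parentNode): input
After 5 (lastChild): label
After 6 (previousSibling): footer
After 7 (parentNode): input
After 8 (lastChild): label
After 9 (previousSibling): footer
After 10 (parentNode): input
After 11 (lastChild): label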